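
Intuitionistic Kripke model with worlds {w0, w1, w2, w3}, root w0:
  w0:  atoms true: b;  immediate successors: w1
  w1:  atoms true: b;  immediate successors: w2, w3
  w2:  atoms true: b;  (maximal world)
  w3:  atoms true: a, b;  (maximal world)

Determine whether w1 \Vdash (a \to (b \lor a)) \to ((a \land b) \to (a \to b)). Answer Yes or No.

Yes

w1 \Vdash (a \to (b \lor a)) \to ((a \land b) \to (a \to b)): every world accessible from w1 that forces a \to (b \lor a) (namely w1, w2, w3) also forces (a \land b) \to (a \to b).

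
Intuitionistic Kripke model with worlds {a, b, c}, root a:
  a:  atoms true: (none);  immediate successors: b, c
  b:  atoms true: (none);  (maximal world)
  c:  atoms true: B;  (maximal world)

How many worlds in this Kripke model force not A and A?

a: does not force it — a does not force not A and A since a fails A.
b: does not force it — b does not force not A and A since b fails A.
c: does not force it — c does not force not A and A since c fails A.
Worlds forcing the formula: { }.

0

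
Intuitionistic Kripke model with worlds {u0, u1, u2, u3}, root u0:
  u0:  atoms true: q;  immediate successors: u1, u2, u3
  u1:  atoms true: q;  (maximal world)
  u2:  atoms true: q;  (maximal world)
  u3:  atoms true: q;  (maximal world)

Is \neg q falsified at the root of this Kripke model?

Yes

u0 \nVdash \neg q since u0 is accessible from u0 and u0 \Vdash q.
So the root u0 does not force \neg q; the model is a countermodel.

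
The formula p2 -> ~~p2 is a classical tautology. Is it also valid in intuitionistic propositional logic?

This is double-negation introduction, which is intuitionistically derivable.
If a world forces p2 then every accessible world forces p2 (persistence), so none forces ~p2; hence ~~p2.

Yes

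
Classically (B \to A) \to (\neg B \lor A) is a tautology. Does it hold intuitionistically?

No

This is the material-implication-as-disjunction principle, which is not intuitionistically valid.
A Kripke countermodel: worlds u0, u1; order generated by u0 \le u1; atoms true at each world — u0:{}; u1:{A,B}.
u0 \nVdash (B \to A) \to (\neg B \lor A): already at u0 itself, u0 \Vdash B \to A but u0 \nVdash \neg B \lor A.
u0 \nVdash \neg B \lor A: neither disjunct is forced at u0.
u0 \nVdash \neg B since u1 is accessible from u0 and u1 \Vdash B.
So the root u0 does not force the formula.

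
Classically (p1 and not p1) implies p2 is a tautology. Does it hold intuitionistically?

Yes

This is an instance of ex falso quodlibet, which is intuitionistically derivable.
No world can force both p1 and not p1, so the antecedent p1 and not p1 is never forced and the implication holds vacuously at every world.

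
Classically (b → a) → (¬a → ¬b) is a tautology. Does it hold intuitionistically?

Yes

This is the forward direction of contraposition, which is intuitionistically derivable.
Assume b → a and ¬a. If b held then a would follow, contradicting ¬a; so ¬b.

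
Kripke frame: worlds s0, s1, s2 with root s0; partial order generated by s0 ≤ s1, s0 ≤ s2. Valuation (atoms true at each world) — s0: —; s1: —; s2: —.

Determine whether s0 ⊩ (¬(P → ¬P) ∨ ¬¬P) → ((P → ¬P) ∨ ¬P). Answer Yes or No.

s0 ⊩ (¬(P → ¬P) ∨ ¬¬P) → ((P → ¬P) ∨ ¬P) vacuously: no world accessible from s0 forces the antecedent ¬(P → ¬P) ∨ ¬¬P.

Yes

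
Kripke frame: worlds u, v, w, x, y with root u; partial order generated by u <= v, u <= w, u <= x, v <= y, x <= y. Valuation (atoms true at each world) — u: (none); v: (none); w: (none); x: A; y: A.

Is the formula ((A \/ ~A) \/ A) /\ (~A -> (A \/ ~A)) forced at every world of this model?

Not every world: u ||-/- ((A \/ ~A) \/ A) /\ (~A -> (A \/ ~A)).
u ||-/- ((A \/ ~A) \/ A) /\ (~A -> (A \/ ~A)) since u fails (A \/ ~A) \/ A.

No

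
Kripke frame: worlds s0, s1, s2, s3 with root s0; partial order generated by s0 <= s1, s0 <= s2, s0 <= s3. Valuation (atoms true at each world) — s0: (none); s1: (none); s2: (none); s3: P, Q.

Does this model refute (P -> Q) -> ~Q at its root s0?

Yes

s0 ||-/- (P -> Q) -> ~Q: already at s0 itself, s0 ||- P -> Q but s0 ||-/- ~Q.
s0 ||-/- ~Q since s3 is accessible from s0 and s3 ||- Q.
So the root s0 does not force (P -> Q) -> ~Q; the model is a countermodel.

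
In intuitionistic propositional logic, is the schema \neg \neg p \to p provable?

This is double-negation elimination, which is not intuitionistically valid.
A Kripke countermodel: worlds u0, u1; order generated by u0 \le u1; atoms true at each world — u0:{}; u1:{p}.
u0 \nVdash \neg \neg p \to p: already at u0 itself, u0 \Vdash \neg \neg p but u0 \nVdash p.
u0 lacks atom p, so u0 \nVdash p.
So the root u0 does not force the formula.

No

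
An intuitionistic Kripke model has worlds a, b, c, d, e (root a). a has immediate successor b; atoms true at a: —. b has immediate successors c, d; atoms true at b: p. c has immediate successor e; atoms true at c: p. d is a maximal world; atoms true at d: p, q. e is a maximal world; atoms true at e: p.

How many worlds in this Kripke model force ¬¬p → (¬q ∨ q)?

3

a: does not force it — a ⊮ ¬¬p → (¬q ∨ q): already at a itself, a ⊩ ¬¬p but a ⊮ ¬q ∨ q.
b: does not force it — b ⊮ ¬¬p → (¬q ∨ q): already at b itself, b ⊩ ¬¬p but b ⊮ ¬q ∨ q.
c: forces it.
d: forces it.
e: forces it.
Worlds forcing the formula: {c, d, e}.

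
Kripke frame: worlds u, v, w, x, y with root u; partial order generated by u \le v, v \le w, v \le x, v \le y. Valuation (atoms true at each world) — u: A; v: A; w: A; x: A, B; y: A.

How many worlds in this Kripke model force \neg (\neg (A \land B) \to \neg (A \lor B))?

2

u: does not force it — u \nVdash \neg (\neg (A \land B) \to \neg (A \lor B)) since x is accessible from u and x \Vdash \neg (A \land B) \to \neg (A \lor B).
v: does not force it — v \nVdash \neg (\neg (A \land B) \to \neg (A \lor B)) since x is accessible from v and x \Vdash \neg (A \land B) \to \neg (A \lor B).
w: forces it.
x: does not force it.
y: forces it.
Worlds forcing the formula: {w, y}.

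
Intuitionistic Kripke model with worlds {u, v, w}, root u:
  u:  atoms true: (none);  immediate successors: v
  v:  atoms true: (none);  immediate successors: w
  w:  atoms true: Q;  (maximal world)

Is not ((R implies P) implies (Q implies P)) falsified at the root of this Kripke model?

u forces not ((R implies P) implies (Q implies P)): no world accessible from u forces (R implies P) implies (Q implies P).
So the root u forces not ((R implies P) implies (Q implies P)); the model is not a countermodel.

No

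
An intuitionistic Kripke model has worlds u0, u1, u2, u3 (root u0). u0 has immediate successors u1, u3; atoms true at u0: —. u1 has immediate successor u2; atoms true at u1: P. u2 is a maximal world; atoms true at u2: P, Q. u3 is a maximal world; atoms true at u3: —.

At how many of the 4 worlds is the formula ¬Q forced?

1

u0: does not force it — u0 ⊮ ¬Q since u2 is accessible from u0 and u2 ⊩ Q.
u1: does not force it — u1 ⊮ ¬Q since u2 is accessible from u1 and u2 ⊩ Q.
u2: does not force it — u2 ⊮ ¬Q since u2 is accessible from u2 and u2 ⊩ Q.
u3: forces it.
Worlds forcing the formula: {u3}.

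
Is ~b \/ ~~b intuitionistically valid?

This is the weak law of excluded middle, which is not intuitionistically valid.
A Kripke countermodel: worlds u, v, w; order generated by u <= v, u <= w; atoms true at each world — u:{}; v:{b}; w:{}.
u ||-/- ~b \/ ~~b: neither disjunct is forced at u.
u ||-/- ~b since v is accessible from u and v ||- b.
So the root u does not force the formula.

No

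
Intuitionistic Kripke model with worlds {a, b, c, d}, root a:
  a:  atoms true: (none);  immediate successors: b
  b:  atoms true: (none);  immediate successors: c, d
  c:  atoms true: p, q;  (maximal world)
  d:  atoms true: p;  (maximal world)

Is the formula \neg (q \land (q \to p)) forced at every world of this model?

No

Not every world: a \nVdash \neg (q \land (q \to p)).
a \nVdash \neg (q \land (q \to p)) since c is accessible from a and c \Vdash q \land (q \to p).
c \Vdash q \land (q \to p) since c forces both conjuncts.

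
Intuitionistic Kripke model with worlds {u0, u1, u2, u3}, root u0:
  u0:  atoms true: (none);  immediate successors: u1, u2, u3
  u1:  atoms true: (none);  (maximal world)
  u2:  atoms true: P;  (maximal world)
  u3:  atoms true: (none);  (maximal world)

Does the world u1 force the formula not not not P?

u1 forces not not not P: no world accessible from u1 forces not not P.

Yes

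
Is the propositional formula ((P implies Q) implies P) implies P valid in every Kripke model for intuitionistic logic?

This is Peirce's law, which is not intuitionistically valid.
A Kripke countermodel: worlds s0, s1; order generated by s0 <= s1; atoms true at each world — s0:{}; s1:{P}.
s0 does not force ((P implies Q) implies P) implies P: already at s0 itself, s0 forces (P implies Q) implies P but s0 does not force P.
s0 lacks atom P, so s0 does not force P.
So the root s0 does not force the formula.

No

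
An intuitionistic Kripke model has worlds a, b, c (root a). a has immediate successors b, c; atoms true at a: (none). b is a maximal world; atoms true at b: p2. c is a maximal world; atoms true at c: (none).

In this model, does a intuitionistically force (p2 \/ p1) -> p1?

No

a ||-/- (p2 \/ p1) -> p1: at the accessible world b, b ||- p2 \/ p1 but b ||-/- p1.
b lacks atom p1, so b ||-/- p1.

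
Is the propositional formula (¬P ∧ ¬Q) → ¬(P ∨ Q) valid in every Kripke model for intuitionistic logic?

Yes

This is a constructively valid De Morgan direction (conjunction of negations to negated disjunction), which is intuitionistically derivable.
If both ¬P and ¬Q hold at a world, no accessible world forces P or forces Q, so none forces P ∨ Q.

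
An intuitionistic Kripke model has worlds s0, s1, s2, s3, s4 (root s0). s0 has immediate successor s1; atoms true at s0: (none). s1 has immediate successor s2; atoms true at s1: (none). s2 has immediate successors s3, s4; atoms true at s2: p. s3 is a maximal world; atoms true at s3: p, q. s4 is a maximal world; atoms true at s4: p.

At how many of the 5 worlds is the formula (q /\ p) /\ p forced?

s0: does not force it — s0 ||-/- (q /\ p) /\ p since s0 fails q /\ p.
s1: does not force it — s1 ||-/- (q /\ p) /\ p since s1 fails q /\ p.
s2: does not force it.
s3: forces it.
s4: does not force it.
Worlds forcing the formula: {s3}.

1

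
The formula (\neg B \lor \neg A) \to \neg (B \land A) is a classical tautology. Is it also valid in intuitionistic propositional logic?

This is a constructively valid De Morgan direction (disjunction of negations to negated conjunction), which is intuitionistically derivable.
If \neg B holds at a world then no accessible world forces B, hence none forces B \land A; likewise for \neg A.

Yes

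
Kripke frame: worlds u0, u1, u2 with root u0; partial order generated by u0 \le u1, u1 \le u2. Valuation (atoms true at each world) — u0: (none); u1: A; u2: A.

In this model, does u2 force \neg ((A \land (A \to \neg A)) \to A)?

u2 \nVdash \neg ((A \land (A \to \neg A)) \to A) since u2 is accessible from u2 and u2 \Vdash (A \land (A \to \neg A)) \to A.
u2 \Vdash (A \land (A \to \neg A)) \to A vacuously: no world accessible from u2 forces the antecedent A \land (A \to \neg A).

No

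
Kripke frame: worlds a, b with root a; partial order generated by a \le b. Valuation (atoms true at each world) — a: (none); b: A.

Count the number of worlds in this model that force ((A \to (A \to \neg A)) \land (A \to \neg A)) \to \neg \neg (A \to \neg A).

a: forces it.
b: forces it.
Worlds forcing the formula: {a, b}.

2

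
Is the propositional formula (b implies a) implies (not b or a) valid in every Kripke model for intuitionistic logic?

This is the material-implication-as-disjunction principle, which is not intuitionistically valid.
A Kripke countermodel: worlds s0, s1; order generated by s0 <= s1; atoms true at each world — s0:{}; s1:{a,b}.
s0 does not force (b implies a) implies (not b or a): already at s0 itself, s0 forces b implies a but s0 does not force not b or a.
s0 does not force not b or a: neither disjunct is forced at s0.
s0 does not force not b since s1 is accessible from s0 and s1 forces b.
So the root s0 does not force the formula.

No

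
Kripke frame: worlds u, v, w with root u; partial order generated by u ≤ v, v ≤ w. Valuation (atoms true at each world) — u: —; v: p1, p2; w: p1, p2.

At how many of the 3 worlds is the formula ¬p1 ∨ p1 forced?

u: does not force it — u ⊮ ¬p1 ∨ p1: neither disjunct is forced at u.
v: forces it.
w: forces it.
Worlds forcing the formula: {v, w}.

2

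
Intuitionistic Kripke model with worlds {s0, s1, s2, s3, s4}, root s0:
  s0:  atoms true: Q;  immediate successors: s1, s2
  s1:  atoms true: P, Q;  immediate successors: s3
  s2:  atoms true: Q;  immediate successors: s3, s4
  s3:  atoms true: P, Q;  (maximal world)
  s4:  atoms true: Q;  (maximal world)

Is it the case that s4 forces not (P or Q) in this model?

No

s4 does not force not (P or Q) since s4 is accessible from s4 and s4 forces P or Q.
s4 forces P or Q via the disjunct Q.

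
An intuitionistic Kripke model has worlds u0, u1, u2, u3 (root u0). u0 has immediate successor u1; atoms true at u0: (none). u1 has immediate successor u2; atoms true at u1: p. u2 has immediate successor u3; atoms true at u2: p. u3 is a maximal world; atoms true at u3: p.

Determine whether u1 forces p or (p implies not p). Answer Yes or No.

u1 forces p or (p implies not p) via the disjunct p.

Yes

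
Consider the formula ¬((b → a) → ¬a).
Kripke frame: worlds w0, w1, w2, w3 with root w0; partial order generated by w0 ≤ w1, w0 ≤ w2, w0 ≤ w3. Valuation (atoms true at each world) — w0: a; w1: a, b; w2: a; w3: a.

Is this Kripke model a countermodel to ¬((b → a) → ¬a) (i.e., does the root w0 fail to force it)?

No

w0 ⊩ ¬((b → a) → ¬a): no world accessible from w0 forces (b → a) → ¬a.
So the root w0 forces ¬((b → a) → ¬a); the model is not a countermodel.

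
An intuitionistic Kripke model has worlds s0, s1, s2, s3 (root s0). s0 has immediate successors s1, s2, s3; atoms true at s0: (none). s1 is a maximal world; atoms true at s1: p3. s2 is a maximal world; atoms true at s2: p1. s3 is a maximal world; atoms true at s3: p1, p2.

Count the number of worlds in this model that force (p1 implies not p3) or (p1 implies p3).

4

s0: forces it.
s1: forces it.
s2: forces it.
s3: forces it.
Worlds forcing the formula: {s0, s1, s2, s3}.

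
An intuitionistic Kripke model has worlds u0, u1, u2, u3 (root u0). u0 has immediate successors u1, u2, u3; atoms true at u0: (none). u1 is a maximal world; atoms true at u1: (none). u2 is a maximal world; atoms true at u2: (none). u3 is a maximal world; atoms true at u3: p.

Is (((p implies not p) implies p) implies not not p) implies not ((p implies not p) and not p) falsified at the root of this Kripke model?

u0 does not force (((p implies not p) implies p) implies not not p) implies not ((p implies not p) and not p): already at u0 itself, u0 forces ((p implies not p) implies p) implies not not p but u0 does not force not ((p implies not p) and not p).
u0 does not force not ((p implies not p) and not p) since u1 is accessible from u0 and u1 forces (p implies not p) and not p.
u1 forces (p implies not p) and not p since u1 forces both conjuncts.
So the root u0 does not force (((p implies not p) implies p) implies not not p) implies not ((p implies not p) and not p); the model is a countermodel.

Yes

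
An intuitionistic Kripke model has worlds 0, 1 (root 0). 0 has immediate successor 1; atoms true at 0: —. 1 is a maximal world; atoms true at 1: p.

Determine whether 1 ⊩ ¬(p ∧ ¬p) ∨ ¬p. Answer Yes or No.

1 ⊩ ¬(p ∧ ¬p) ∨ ¬p via the disjunct ¬(p ∧ ¬p).

Yes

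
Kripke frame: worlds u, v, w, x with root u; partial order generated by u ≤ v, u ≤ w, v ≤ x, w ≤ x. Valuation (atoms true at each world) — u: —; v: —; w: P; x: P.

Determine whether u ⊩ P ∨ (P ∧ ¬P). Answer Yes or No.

u ⊮ P ∨ (P ∧ ¬P): neither disjunct is forced at u.
u lacks atom P, so u ⊮ P.

No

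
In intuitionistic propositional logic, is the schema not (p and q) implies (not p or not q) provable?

This is the constructively invalid direction of De Morgan's law for conjunction, which is not intuitionistically valid.
A Kripke countermodel: worlds u, v, w; order generated by u <= v, u <= w; atoms true at each world — u:{}; v:{p}; w:{q}.
u does not force not (p and q) implies (not p or not q): already at u itself, u forces not (p and q) but u does not force not p or not q.
u does not force not p or not q: neither disjunct is forced at u.
u does not force not p since v is accessible from u and v forces p.
So the root u does not force the formula.

No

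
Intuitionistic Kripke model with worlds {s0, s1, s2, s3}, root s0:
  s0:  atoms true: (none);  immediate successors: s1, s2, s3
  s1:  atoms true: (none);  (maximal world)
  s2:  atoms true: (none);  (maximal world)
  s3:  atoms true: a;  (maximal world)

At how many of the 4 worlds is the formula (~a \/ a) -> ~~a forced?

1

s0: does not force it — s0 ||-/- (~a \/ a) -> ~~a: at the accessible world s1, s1 ||- ~a \/ a but s1 ||-/- ~~a.
s1: does not force it — s1 ||-/- (~a \/ a) -> ~~a: already at s1 itself, s1 ||- ~a \/ a but s1 ||-/- ~~a.
s2: does not force it.
s3: forces it.
Worlds forcing the formula: {s3}.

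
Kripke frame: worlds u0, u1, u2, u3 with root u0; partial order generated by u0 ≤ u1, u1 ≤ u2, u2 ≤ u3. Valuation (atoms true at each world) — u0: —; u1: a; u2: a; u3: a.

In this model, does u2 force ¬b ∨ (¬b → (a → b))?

Yes

u2 ⊩ ¬b ∨ (¬b → (a → b)) via the disjunct ¬b.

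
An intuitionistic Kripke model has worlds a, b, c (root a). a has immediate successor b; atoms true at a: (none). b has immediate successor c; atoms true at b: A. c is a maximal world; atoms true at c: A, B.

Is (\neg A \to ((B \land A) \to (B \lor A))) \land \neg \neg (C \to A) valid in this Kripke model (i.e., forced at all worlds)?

a \Vdash (\neg A \to ((B \land A) \to (B \lor A))) \land \neg \neg (C \to A) since a forces both conjuncts.
Since the root a forces (\neg A \to ((B \land A) \to (B \lor A))) \land \neg \neg (C \to A) and forcing is persistent (monotone upward), every world forces it.

Yes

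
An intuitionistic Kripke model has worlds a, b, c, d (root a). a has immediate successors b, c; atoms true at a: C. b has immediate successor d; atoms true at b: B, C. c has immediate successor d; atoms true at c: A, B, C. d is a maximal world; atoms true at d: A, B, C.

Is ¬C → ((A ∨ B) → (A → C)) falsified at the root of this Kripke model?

a ⊩ ¬C → ((A ∨ B) → (A → C)) vacuously: no world accessible from a forces the antecedent ¬C.
So the root a forces ¬C → ((A ∨ B) → (A → C)); the model is not a countermodel.

No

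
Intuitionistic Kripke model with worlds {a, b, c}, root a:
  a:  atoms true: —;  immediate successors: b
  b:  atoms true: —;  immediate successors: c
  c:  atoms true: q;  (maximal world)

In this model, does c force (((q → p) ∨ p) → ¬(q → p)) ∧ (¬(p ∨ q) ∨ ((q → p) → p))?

Yes

c ⊩ (((q → p) ∨ p) → ¬(q → p)) ∧ (¬(p ∨ q) ∨ ((q → p) → p)) since c forces both conjuncts.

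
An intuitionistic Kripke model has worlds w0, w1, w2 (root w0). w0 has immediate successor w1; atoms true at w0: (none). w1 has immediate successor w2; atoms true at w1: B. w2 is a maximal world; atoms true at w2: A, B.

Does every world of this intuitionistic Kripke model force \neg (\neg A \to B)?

Not every world: w0 \nVdash \neg (\neg A \to B).
w0 \nVdash \neg (\neg A \to B) since w0 is accessible from w0 and w0 \Vdash \neg A \to B.
w0 \Vdash \neg A \to B vacuously: no world accessible from w0 forces the antecedent \neg A.

No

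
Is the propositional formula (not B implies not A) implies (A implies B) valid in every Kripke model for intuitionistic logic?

No

This is the converse of contraposition, which is not intuitionistically valid.
A Kripke countermodel: worlds a, b; order generated by a <= b; atoms true at each world — a:{A}; b:{A,B}.
a does not force (not B implies not A) implies (A implies B): already at a itself, a forces not B implies not A but a does not force A implies B.
a does not force A implies B: already at a itself, a forces A but a does not force B.
a lacks atom B, so a does not force B.
So the root a does not force the formula.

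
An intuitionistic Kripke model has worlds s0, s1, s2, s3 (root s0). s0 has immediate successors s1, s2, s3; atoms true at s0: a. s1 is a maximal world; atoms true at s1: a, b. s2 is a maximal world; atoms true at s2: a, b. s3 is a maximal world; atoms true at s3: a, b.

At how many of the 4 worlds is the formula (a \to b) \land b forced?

3

s0: does not force it — s0 \nVdash (a \to b) \land b since s0 fails a \to b.
s1: forces it.
s2: forces it.
s3: forces it.
Worlds forcing the formula: {s1, s2, s3}.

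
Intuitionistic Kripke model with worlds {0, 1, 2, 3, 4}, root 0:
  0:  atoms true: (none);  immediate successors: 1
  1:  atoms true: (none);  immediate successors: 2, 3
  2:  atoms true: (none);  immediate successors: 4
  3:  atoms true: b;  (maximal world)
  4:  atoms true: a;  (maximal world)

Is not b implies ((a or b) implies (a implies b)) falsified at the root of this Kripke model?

Yes

0 does not force not b implies ((a or b) implies (a implies b)): at the accessible world 2, 2 forces not b but 2 does not force (a or b) implies (a implies b).
2 does not force (a or b) implies (a implies b): at the accessible world 4, 4 forces a or b but 4 does not force a implies b.
4 does not force a implies b: already at 4 itself, 4 forces a but 4 does not force b.
4 lacks atom b, so 4 does not force b.
So the root 0 does not force not b implies ((a or b) implies (a implies b)); the model is a countermodel.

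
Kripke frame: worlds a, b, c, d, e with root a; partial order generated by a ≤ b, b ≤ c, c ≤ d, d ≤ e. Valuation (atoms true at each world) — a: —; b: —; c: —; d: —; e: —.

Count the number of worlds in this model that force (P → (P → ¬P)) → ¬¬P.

a: does not force it — a ⊮ (P → (P → ¬P)) → ¬¬P: already at a itself, a ⊩ P → (P → ¬P) but a ⊮ ¬¬P.
b: does not force it — b ⊮ (P → (P → ¬P)) → ¬¬P: already at b itself, b ⊩ P → (P → ¬P) but b ⊮ ¬¬P.
c: does not force it — c ⊮ (P → (P → ¬P)) → ¬¬P: already at c itself, c ⊩ P → (P → ¬P) but c ⊮ ¬¬P.
d: does not force it.
e: does not force it.
Worlds forcing the formula: { }.

0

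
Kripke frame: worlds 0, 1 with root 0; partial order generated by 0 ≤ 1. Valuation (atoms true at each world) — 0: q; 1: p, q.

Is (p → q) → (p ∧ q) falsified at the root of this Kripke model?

0 ⊮ (p → q) → (p ∧ q): already at 0 itself, 0 ⊩ p → q but 0 ⊮ p ∧ q.
0 ⊮ p ∧ q since 0 fails p.
So the root 0 does not force (p → q) → (p ∧ q); the model is a countermodel.

Yes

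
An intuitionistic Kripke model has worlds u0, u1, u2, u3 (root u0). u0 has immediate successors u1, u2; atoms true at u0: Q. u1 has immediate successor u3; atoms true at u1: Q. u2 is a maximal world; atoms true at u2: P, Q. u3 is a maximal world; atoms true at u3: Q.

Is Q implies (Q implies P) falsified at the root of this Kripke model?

u0 does not force Q implies (Q implies P): already at u0 itself, u0 forces Q but u0 does not force Q implies P.
u0 does not force Q implies P: already at u0 itself, u0 forces Q but u0 does not force P.
u0 lacks atom P, so u0 does not force P.
So the root u0 does not force Q implies (Q implies P); the model is a countermodel.

Yes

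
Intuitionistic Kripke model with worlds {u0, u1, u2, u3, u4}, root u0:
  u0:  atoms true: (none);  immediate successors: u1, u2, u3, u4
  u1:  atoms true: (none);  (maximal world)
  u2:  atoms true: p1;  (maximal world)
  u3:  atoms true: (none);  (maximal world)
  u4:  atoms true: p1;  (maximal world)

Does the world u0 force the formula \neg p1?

u0 \nVdash \neg p1 since u2 is accessible from u0 and u2 \Vdash p1.

No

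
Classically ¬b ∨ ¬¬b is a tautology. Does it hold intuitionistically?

This is the weak law of excluded middle, which is not intuitionistically valid.
A Kripke countermodel: worlds 0, 1, 2; order generated by 0 ≤ 1, 0 ≤ 2; atoms true at each world — 0:{}; 1:{b}; 2:{}.
0 ⊮ ¬b ∨ ¬¬b: neither disjunct is forced at 0.
0 ⊮ ¬b since 1 is accessible from 0 and 1 ⊩ b.
So the root 0 does not force the formula.

No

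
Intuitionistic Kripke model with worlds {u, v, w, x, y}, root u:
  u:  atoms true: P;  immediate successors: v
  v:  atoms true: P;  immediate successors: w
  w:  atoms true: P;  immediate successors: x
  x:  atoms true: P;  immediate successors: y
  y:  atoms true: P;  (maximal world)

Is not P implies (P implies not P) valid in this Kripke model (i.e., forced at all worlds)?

u forces not P implies (P implies not P) vacuously: no world accessible from u forces the antecedent not P.
Since the root u forces not P implies (P implies not P) and forcing is persistent (monotone upward), every world forces it.

Yes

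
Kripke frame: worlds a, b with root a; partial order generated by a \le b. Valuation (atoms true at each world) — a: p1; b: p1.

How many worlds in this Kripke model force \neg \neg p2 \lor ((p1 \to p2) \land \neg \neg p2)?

0

a: does not force it — a \nVdash \neg \neg p2 \lor ((p1 \to p2) \land \neg \neg p2): neither disjunct is forced at a.
b: does not force it.
Worlds forcing the formula: { }.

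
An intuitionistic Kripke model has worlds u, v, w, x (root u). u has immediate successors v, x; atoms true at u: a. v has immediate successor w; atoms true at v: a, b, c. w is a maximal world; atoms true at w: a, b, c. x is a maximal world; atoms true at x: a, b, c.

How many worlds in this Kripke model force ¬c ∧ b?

u: does not force it — u ⊮ ¬c ∧ b since u fails ¬c.
v: does not force it — v ⊮ ¬c ∧ b since v fails ¬c.
w: does not force it — w ⊮ ¬c ∧ b since w fails ¬c.
x: does not force it.
Worlds forcing the formula: { }.

0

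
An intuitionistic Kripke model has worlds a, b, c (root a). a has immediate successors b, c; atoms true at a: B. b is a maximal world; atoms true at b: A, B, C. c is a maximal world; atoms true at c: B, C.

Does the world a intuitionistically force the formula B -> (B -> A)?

No

a ||-/- B -> (B -> A): already at a itself, a ||- B but a ||-/- B -> A.
a ||-/- B -> A: already at a itself, a ||- B but a ||-/- A.
a lacks atom A, so a ||-/- A.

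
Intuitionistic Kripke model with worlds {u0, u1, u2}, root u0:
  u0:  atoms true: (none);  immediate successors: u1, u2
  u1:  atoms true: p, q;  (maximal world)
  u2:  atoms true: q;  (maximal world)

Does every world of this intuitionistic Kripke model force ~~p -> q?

u0 ||- ~~p -> q: every world accessible from u0 that forces ~~p (namely u1) also forces q.
Since the root u0 forces ~~p -> q and forcing is persistent (monotone upward), every world forces it.

Yes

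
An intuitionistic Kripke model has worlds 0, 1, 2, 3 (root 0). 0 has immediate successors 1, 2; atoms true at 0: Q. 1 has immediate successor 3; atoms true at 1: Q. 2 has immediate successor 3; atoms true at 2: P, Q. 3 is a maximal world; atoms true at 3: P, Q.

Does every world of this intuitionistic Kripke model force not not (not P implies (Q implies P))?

0 forces not not (not P implies (Q implies P)): no world accessible from 0 forces not (not P implies (Q implies P)).
Since the root 0 forces not not (not P implies (Q implies P)) and forcing is persistent (monotone upward), every world forces it.

Yes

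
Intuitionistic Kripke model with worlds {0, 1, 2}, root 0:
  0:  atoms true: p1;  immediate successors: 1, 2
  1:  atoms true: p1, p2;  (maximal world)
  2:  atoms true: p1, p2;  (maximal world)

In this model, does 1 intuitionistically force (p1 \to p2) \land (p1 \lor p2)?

1 \Vdash (p1 \to p2) \land (p1 \lor p2) since 1 forces both conjuncts.

Yes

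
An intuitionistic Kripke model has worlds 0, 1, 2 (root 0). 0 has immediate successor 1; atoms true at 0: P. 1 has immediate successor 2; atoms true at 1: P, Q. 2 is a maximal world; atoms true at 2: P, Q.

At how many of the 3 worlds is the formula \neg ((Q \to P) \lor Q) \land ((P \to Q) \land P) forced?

0

0: does not force it — 0 \nVdash \neg ((Q \to P) \lor Q) \land ((P \to Q) \land P) since 0 fails \neg ((Q \to P) \lor Q).
1: does not force it — 1 \nVdash \neg ((Q \to P) \lor Q) \land ((P \to Q) \land P) since 1 fails \neg ((Q \to P) \lor Q).
2: does not force it.
Worlds forcing the formula: { }.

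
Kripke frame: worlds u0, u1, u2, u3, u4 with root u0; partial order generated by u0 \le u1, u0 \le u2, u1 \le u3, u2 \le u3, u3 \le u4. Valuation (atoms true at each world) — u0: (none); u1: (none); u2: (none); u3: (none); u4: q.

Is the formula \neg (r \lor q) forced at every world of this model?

Not every world: u0 \nVdash \neg (r \lor q).
u0 \nVdash \neg (r \lor q) since u4 is accessible from u0 and u4 \Vdash r \lor q.
u4 \Vdash r \lor q via the disjunct q.

No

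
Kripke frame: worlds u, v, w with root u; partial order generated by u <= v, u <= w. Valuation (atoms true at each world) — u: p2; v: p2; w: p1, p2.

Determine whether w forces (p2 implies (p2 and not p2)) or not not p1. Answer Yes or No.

w forces (p2 implies (p2 and not p2)) or not not p1 via the disjunct not not p1.

Yes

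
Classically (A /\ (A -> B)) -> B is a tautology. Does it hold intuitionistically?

This is modus ponens in implicational form, which is intuitionistically derivable.
If a world forces A and A -> B, then applying the implication at that world (which is accessible from itself) gives B.

Yes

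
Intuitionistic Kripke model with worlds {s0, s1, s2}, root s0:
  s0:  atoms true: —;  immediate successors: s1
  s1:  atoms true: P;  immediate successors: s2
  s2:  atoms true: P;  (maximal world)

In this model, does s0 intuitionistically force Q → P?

s0 ⊩ Q → P vacuously: no world accessible from s0 forces the antecedent Q.

Yes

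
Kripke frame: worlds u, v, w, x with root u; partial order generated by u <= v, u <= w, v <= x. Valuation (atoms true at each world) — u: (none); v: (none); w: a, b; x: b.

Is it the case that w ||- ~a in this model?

w ||-/- ~a since w is accessible from w and w ||- a.

No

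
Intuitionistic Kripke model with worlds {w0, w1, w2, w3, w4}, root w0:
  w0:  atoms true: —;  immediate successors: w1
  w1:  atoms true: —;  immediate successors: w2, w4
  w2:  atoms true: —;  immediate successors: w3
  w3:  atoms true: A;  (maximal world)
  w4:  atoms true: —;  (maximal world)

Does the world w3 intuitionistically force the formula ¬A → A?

Yes

w3 ⊩ ¬A → A vacuously: no world accessible from w3 forces the antecedent ¬A.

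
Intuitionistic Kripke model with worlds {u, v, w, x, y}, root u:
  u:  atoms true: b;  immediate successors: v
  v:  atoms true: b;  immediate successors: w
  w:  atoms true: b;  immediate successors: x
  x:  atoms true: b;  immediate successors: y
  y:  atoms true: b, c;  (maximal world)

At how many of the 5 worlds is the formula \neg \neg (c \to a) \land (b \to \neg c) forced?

0

u: does not force it — u \nVdash \neg \neg (c \to a) \land (b \to \neg c) since u fails \neg \neg (c \to a).
v: does not force it — v \nVdash \neg \neg (c \to a) \land (b \to \neg c) since v fails \neg \neg (c \to a).
w: does not force it.
x: does not force it.
y: does not force it.
Worlds forcing the formula: { }.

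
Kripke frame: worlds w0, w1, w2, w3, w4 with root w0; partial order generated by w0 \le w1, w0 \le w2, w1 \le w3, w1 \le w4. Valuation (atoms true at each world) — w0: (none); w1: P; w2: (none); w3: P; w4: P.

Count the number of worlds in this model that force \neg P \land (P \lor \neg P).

1

w0: does not force it — w0 \nVdash \neg P \land (P \lor \neg P) since w0 fails \neg P.
w1: does not force it — w1 \nVdash \neg P \land (P \lor \neg P) since w1 fails \neg P.
w2: forces it.
w3: does not force it — w3 \nVdash \neg P \land (P \lor \neg P) since w3 fails \neg P.
w4: does not force it.
Worlds forcing the formula: {w2}.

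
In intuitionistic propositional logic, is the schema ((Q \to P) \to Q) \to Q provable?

No

This is Peirce's law, which is not intuitionistically valid.
A Kripke countermodel: worlds s0, s1; order generated by s0 \le s1; atoms true at each world — s0:{}; s1:{Q}.
s0 \nVdash ((Q \to P) \to Q) \to Q: already at s0 itself, s0 \Vdash (Q \to P) \to Q but s0 \nVdash Q.
s0 lacks atom Q, so s0 \nVdash Q.
So the root s0 does not force the formula.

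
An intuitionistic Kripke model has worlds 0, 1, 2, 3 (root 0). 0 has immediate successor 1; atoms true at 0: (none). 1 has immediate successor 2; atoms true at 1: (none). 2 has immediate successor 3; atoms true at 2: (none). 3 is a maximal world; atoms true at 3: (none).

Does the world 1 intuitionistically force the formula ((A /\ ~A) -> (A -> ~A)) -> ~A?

Yes

1 ||- ((A /\ ~A) -> (A -> ~A)) -> ~A: every world accessible from 1 that forces (A /\ ~A) -> (A -> ~A) (namely 1, 2, 3) also forces ~A.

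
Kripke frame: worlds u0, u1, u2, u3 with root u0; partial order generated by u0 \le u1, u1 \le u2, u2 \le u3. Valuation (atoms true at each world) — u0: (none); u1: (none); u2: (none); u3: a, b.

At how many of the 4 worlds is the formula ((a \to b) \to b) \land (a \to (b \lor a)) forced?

1

u0: does not force it — u0 \nVdash ((a \to b) \to b) \land (a \to (b \lor a)) since u0 fails (a \to b) \to b.
u1: does not force it — u1 \nVdash ((a \to b) \to b) \land (a \to (b \lor a)) since u1 fails (a \to b) \to b.
u2: does not force it.
u3: forces it.
Worlds forcing the formula: {u3}.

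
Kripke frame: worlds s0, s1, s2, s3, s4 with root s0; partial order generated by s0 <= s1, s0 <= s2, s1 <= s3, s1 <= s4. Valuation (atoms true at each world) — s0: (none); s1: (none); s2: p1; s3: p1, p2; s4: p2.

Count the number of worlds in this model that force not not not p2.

s0: does not force it — s0 does not force not not not p2 since s1 is accessible from s0 and s1 forces not not p2.
s1: does not force it — s1 does not force not not not p2 since s1 is accessible from s1 and s1 forces not not p2.
s2: forces it.
s3: does not force it — s3 does not force not not not p2 since s3 is accessible from s3 and s3 forces not not p2.
s4: does not force it.
Worlds forcing the formula: {s2}.

1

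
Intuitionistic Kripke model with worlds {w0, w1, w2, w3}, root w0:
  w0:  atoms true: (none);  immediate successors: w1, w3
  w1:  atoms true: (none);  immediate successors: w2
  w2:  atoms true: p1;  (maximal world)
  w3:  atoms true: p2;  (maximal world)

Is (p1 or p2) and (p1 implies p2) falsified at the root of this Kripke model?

w0 does not force (p1 or p2) and (p1 implies p2) since w0 fails p1 or p2.
So the root w0 does not force (p1 or p2) and (p1 implies p2); the model is a countermodel.

Yes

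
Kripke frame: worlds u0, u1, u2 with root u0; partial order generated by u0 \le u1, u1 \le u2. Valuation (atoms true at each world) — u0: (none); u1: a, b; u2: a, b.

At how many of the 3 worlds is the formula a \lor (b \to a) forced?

3

u0: forces it.
u1: forces it.
u2: forces it.
Worlds forcing the formula: {u0, u1, u2}.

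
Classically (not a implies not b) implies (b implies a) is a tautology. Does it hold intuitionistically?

This is the converse of contraposition, which is not intuitionistically valid.
A Kripke countermodel: worlds w0, w1; order generated by w0 <= w1; atoms true at each world — w0:{b}; w1:{a,b}.
w0 does not force (not a implies not b) implies (b implies a): already at w0 itself, w0 forces not a implies not b but w0 does not force b implies a.
w0 does not force b implies a: already at w0 itself, w0 forces b but w0 does not force a.
w0 lacks atom a, so w0 does not force a.
So the root w0 does not force the formula.

No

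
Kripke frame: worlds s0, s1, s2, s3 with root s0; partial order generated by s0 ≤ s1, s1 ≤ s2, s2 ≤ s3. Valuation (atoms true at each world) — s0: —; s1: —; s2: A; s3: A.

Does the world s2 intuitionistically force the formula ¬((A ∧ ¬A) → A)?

No

s2 ⊮ ¬((A ∧ ¬A) → A) since s2 is accessible from s2 and s2 ⊩ (A ∧ ¬A) → A.
s2 ⊩ (A ∧ ¬A) → A vacuously: no world accessible from s2 forces the antecedent A ∧ ¬A.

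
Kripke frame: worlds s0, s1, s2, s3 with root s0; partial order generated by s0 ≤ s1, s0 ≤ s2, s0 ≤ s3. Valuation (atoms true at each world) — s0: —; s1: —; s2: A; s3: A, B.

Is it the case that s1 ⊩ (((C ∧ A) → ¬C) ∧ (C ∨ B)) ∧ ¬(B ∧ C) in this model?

No

s1 ⊮ (((C ∧ A) → ¬C) ∧ (C ∨ B)) ∧ ¬(B ∧ C) since s1 fails ((C ∧ A) → ¬C) ∧ (C ∨ B).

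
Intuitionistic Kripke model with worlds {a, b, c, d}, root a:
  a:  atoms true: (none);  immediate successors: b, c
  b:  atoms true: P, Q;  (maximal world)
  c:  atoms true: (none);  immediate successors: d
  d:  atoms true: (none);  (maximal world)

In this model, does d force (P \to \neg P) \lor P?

d \Vdash (P \to \neg P) \lor P via the disjunct P \to \neg P.

Yes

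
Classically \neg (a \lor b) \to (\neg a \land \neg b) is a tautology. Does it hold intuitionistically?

This is a constructively valid De Morgan direction (negated disjunction to conjunction of negations), which is intuitionistically derivable.
From \neg (a \lor b): if a held then a \lor b would, contradiction — so \neg a; similarly \neg b.

Yes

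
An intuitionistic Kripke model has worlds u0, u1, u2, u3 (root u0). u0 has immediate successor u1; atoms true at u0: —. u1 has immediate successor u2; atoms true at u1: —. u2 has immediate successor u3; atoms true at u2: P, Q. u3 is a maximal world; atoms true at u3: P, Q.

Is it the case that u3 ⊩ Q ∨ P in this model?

u3 ⊩ Q ∨ P via the disjunct Q.

Yes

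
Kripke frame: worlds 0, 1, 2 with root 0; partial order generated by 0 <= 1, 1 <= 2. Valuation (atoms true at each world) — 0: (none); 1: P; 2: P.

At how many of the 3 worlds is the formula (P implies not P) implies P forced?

3

0: forces it.
1: forces it.
2: forces it.
Worlds forcing the formula: {0, 1, 2}.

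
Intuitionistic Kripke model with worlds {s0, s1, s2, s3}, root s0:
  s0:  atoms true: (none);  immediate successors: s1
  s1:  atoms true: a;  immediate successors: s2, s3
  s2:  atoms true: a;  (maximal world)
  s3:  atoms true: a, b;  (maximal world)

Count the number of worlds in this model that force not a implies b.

s0: forces it.
s1: forces it.
s2: forces it.
s3: forces it.
Worlds forcing the formula: {s0, s1, s2, s3}.

4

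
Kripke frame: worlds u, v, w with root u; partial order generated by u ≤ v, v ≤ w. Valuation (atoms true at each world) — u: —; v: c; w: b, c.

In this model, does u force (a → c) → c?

No

u ⊮ (a → c) → c: already at u itself, u ⊩ a → c but u ⊮ c.
u lacks atom c, so u ⊮ c.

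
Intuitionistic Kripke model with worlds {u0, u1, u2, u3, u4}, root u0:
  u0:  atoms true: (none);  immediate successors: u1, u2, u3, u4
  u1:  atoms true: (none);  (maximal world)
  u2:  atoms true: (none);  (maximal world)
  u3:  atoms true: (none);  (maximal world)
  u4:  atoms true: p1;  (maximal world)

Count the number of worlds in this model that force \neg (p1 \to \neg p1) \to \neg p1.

u0: does not force it — u0 \nVdash \neg (p1 \to \neg p1) \to \neg p1: at the accessible world u4, u4 \Vdash \neg (p1 \to \neg p1) but u4 \nVdash \neg p1.
u1: forces it.
u2: forces it.
u3: forces it.
u4: does not force it — u4 \nVdash \neg (p1 \to \neg p1) \to \neg p1: already at u4 itself, u4 \Vdash \neg (p1 \to \neg p1) but u4 \nVdash \neg p1.
Worlds forcing the formula: {u1, u2, u3}.

3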